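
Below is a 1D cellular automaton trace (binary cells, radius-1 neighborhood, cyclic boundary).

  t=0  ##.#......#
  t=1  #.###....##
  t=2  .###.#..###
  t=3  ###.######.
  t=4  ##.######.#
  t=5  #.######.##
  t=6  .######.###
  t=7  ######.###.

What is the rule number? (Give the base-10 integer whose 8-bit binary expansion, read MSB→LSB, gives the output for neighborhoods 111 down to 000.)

190

  [7] ### => #  t=0,i=0
  [6] ##. => .  t=0,i=1
  [5] #.# => #  t=0,i=2
  [4] #.. => #  t=0,i=4
  [3] .## => #  t=0,i=10
  [2] .#. => #  t=0,i=3
  [1] ..# => #  t=0,i=9
  [0] ... => .  t=0,i=5
  bits 10111110 = 190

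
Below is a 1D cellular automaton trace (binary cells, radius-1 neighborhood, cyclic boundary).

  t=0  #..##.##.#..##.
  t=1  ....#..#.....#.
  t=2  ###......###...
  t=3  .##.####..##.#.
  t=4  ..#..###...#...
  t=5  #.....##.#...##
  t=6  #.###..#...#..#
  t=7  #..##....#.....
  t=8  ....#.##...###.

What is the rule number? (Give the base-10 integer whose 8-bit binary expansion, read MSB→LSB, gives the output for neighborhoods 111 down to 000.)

  ### -> #   bit 7 = 1  t=2,i=1
  ##. -> #   bit 6 = 1  t=0,i=4
  #.# -> .   bit 5 = 0  t=0,i=5
  #.. -> .   bit 4 = 0  t=0,i=1
  .## -> .   bit 3 = 0  t=0,i=3
  .#. -> .   bit 2 = 0  t=0,i=0
  ..# -> .   bit 1 = 0  t=0,i=2
  ... -> #   bit 0 = 1  t=1,i=0
  bits 11000001 = 193

193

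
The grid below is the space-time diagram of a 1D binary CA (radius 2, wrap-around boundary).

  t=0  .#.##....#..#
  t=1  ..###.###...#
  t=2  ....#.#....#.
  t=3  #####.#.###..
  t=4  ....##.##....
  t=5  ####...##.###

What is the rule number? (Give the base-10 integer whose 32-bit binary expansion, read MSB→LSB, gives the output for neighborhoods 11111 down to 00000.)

617682991

  ##### -> .   bit 31 = 0  t=3,i=2
  ####. -> .   bit 30 = 0  t=3,i=3
  ###.# -> #   bit 29 = 1  t=1,i=4
  ###.. -> .   bit 28 = 0  t=1,i=8
  ##.## -> .   bit 27 = 0  t=1,i=5
  ##.#. -> #   bit 26 = 1  t=3,i=5
  ##..# -> .   bit 25 = 0  t=3,i=11
  ##... -> .   bit 24 = 0  t=0,i=5
  #.### -> #   bit 23 = 1  t=1,i=6
  #.##. -> #   bit 22 = 1  t=0,i=3
  #.#.# -> .   bit 21 = 0  t=0,i=1
  #.#.. -> #   bit 20 = 1  t=2,i=6
  #..## -> .   bit 19 = 0  t=1,i=1
  #..#. -> .   bit 18 = 0  t=0,i=11
  #...# -> .   bit 17 = 0  t=1,i=10
  #.... -> #   bit 16 = 1  t=0,i=6
  .#### -> .   bit 15 = 0  t=3,i=1
  .###. -> .   bit 14 = 0  t=1,i=3
  .##.# -> .   bit 13 = 0  t=4,i=5
  .##.. -> #   bit 12 = 1  t=0,i=4
  .#.## -> #   bit 11 = 1  t=0,i=2
  .#.#. -> .   bit 10 = 0  t=0,i=0
  .#..# -> .   bit 9 = 0  t=0,i=10
  .#... -> .   bit 8 = 0  t=2,i=7
  ..### -> .   bit 7 = 0  t=1,i=2
  ..##. -> .   bit 6 = 0  t=4,i=4
  ..#.# -> #   bit 5 = 1  t=0,i=12
  ..#.. -> .   bit 4 = 0  t=0,i=9
  ...## -> #   bit 3 = 1  t=4,i=3
  ...#. -> #   bit 2 = 1  t=0,i=8
  ....# -> #   bit 1 = 1  t=0,i=7
  ..... -> #   bit 0 = 1  t=2,i=1
  bits 00100100110100010001100000101111 = 617682991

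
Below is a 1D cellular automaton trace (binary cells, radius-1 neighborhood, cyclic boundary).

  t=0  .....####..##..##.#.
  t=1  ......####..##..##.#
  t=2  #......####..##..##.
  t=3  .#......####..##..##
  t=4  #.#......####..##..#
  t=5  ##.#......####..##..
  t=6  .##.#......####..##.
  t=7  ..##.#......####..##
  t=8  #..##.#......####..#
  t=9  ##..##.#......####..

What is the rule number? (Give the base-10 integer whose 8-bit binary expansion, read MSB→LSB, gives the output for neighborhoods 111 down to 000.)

  ###|#  b7=1 t=0,i=6
  ##.|#  b6=1 t=0,i=8
  #.#|#  b5=1 t=0,i=17
  #..|#  b4=1 t=0,i=9
  .##|.  b3=0 t=0,i=5
  .#.|.  b2=0 t=0,i=18
  ..#|.  b1=0 t=0,i=4
  ...|.  b0=0 t=0,i=0
  bits 11110000 = 240

240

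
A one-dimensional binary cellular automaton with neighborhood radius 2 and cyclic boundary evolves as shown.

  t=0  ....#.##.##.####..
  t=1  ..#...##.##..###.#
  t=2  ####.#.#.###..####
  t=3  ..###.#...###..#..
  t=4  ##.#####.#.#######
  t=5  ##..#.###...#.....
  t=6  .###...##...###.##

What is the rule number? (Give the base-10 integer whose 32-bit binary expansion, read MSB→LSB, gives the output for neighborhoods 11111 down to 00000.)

  #####|.  b31=0 t=2,i=0
  ####.|#  b30=1 t=0,i=14
  ###.#|#  b29=1 t=1,i=15
  ###..|#  b28=1 t=0,i=15
  ##.##|.  b27=0 t=0,i=8
  ##.#.|#  b26=1 t=1,i=16
  ##..#|#  b25=1 t=1,i=11
  ##...|.  b24=0 t=0,i=16
  #.###|.  b23=0 t=0,i=12
  #.##.|#  b22=1 t=0,i=6
  #.#.#|.  b21=0 t=2,i=5
  #.#..|#  b20=1 t=1,i=17
  #..##|.  b19=0 t=1,i=12
  #..#.|#  b18=1 t=1,i=1
  #...#|.  b17=0 t=1,i=4
  #....|#  b16=1 t=0,i=17
  .####|#  b15=1 t=0,i=13
  .###.|#  b14=1 t=1,i=14
  .##.#|#  b13=1 t=0,i=7
  .##..|#  b12=1 t=1,i=10
  .#.##|.  b11=0 t=0,i=5
  .#.#.|#  b10=1 t=2,i=6
  .#..#|#  b9=1 t=1,i=0
  .#...|#  b8=1 t=1,i=3
  ..###|.  b7=0 t=1,i=13
  ..##.|.  b6=0 t=1,i=6
  ..#.#|.  b5=0 t=0,i=4
  ..#..|#  b4=1 t=1,i=2
  ...##|#  b3=1 t=1,i=5
  ...#.|.  b2=0 t=0,i=3
  ....#|#  b1=1 t=0,i=2
  .....|.  b0=0 t=0,i=0
  bits 01110110010101011111011100011010 = 1985345306

1985345306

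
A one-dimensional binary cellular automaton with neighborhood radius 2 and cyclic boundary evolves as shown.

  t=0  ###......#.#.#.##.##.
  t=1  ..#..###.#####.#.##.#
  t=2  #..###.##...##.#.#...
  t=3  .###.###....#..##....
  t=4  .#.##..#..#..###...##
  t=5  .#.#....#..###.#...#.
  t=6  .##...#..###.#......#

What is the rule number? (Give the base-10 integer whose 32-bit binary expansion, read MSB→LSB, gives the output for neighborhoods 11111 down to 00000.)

  ##### -> .   bit 31 = 0  t=1,i=11
  ####. -> #   bit 30 = 1  t=1,i=12
  ###.# -> #   bit 29 = 1  t=1,i=7
  ###.. -> #   bit 28 = 1  t=0,i=2
  ##.## -> #   bit 27 = 1  t=0,i=17
  ##.#. -> .   bit 26 = 0  t=1,i=14
  ##..# -> .   bit 25 = 0  t=4,i=5
  ##... -> .   bit 24 = 0  t=0,i=3
  #.### -> .   bit 23 = 0  t=0,i=0
  #.##. -> #   bit 22 = 1  t=0,i=15
  #.#.# -> #   bit 21 = 1  t=0,i=11
  #.#.. -> .   bit 20 = 0  t=1,i=20
  #..## -> #   bit 19 = 1  t=1,i=4
  #..#. -> .   bit 18 = 0  t=1,i=1
  #...# -> .   bit 17 = 0  t=2,i=10
  #.... -> .   bit 16 = 0  t=0,i=4
  .#### -> .   bit 15 = 0  t=1,i=10
  .###. -> .   bit 14 = 0  t=0,i=1
  .##.# -> .   bit 13 = 0  t=0,i=16
  .##.. -> .   bit 12 = 0  t=2,i=8
  .#.## -> .   bit 11 = 0  t=0,i=14
  .#.#. -> #   bit 10 = 1  t=0,i=10
  .#..# -> #   bit 9 = 1  t=1,i=0
  .#... -> .   bit 8 = 0  t=2,i=18
  ..### -> #   bit 7 = 1  t=1,i=5
  ..##. -> #   bit 6 = 1  t=2,i=12
  ..#.# -> #   bit 5 = 1  t=0,i=9
  ..#.. -> .   bit 4 = 0  t=1,i=2
  ...## -> .   bit 3 = 0  t=2,i=11
  ...#. -> .   bit 2 = 0  t=0,i=8
  ....# -> #   bit 1 = 1  t=0,i=7
  ..... -> #   bit 0 = 1  t=0,i=5
  bits 01111000011010000000011011100011 = 2020083427

2020083427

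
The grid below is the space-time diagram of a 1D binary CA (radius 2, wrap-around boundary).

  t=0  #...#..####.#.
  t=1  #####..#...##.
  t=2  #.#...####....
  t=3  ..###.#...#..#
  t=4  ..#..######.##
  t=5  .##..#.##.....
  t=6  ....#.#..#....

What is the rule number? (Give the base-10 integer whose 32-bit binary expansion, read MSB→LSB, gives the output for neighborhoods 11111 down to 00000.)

  nb #####: next=#  (t=1,i=2, bit31=1)
  nb ####.: next=.  (t=0,i=9, bit30=0)
  nb ###.#: next=.  (t=0,i=10, bit29=0)
  nb ###..: next=.  (t=1,i=4, bit28=0)
  nb ##.##: next=.  (t=1,i=13, bit27=0)
  nb ##.#.: next=#  (t=0,i=11, bit26=1)
  nb ##..#: next=.  (t=1,i=5, bit25=0)
  nb ##...: next=#  (t=2,i=10, bit24=1)
  nb #.###: next=#  (t=1,i=0, bit23=1)
  nb #.##.: next=.  (t=4,i=12, bit22=0)
  nb #.#.#: next=#  (t=0,i=12, bit21=1)
  nb #.#..: next=#  (t=0,i=0, bit20=1)
  nb #..##: next=.  (t=0,i=6, bit19=0)
  nb #..#.: next=#  (t=1,i=6, bit18=1)
  nb #...#: next=#  (t=0,i=2, bit17=1)
  nb #....: next=.  (t=2,i=11, bit16=0)
  nb .####: next=.  (t=0,i=8, bit15=0)
  nb .###.: next=.  (t=3,i=3, bit14=0)
  nb .##.#: next=.  (t=1,i=12, bit13=0)
  nb .##..: next=.  (t=4,i=13, bit12=0)
  nb .#.##: next=#  (t=5,i=6, bit11=1)
  nb .#.#.: next=.  (t=0,i=13, bit10=0)
  nb .#..#: next=.  (t=0,i=5, bit9=0)
  nb .#...: next=#  (t=0,i=1, bit8=1)
  nb ..###: next=#  (t=0,i=7, bit7=1)
  nb ..##.: next=.  (t=1,i=11, bit6=0)
  nb ..#.#: next=.  (t=2,i=0, bit5=0)
  nb ..#..: next=#  (t=0,i=4, bit4=1)
  nb ...##: next=.  (t=1,i=10, bit3=0)
  nb ...#.: next=#  (t=0,i=3, bit2=1)
  nb ....#: next=.  (t=2,i=12, bit1=0)
  nb .....: next=.  (t=5,i=11, bit0=0)
  bits 10000101101101100000100110010100 = 2243299732

2243299732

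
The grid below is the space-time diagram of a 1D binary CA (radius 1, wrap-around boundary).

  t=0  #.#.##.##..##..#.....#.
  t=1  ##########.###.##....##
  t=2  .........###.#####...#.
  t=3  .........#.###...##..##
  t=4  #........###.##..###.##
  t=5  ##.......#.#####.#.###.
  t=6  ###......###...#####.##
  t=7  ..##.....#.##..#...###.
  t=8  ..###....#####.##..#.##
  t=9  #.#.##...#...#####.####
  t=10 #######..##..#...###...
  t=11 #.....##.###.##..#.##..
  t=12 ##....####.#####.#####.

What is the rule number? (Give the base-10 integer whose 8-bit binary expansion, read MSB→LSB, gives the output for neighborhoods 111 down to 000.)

124

  nb ###: next=.  (t=1,i=0, bit7=0)
  nb ##.: next=#  (t=0,i=5, bit6=1)
  nb #.#: next=#  (t=0,i=1, bit5=1)
  nb #..: next=#  (t=0,i=9, bit4=1)
  nb .##: next=#  (t=0,i=4, bit3=1)
  nb .#.: next=#  (t=0,i=0, bit2=1)
  nb ..#: next=.  (t=0,i=10, bit1=0)
  nb ...: next=.  (t=0,i=17, bit0=0)
  bits 01111100 = 124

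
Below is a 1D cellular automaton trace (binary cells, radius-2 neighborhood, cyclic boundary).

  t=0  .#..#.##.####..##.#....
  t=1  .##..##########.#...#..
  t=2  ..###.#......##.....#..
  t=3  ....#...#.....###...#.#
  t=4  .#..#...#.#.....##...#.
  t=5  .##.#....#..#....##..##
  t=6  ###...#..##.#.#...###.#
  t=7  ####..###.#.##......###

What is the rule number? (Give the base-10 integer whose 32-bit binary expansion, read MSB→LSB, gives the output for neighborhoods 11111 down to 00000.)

  ##### -> .   bit 31 = 0  t=1,i=7
  ####. -> #   bit 30 = 1  t=0,i=11
  ###.# -> #   bit 29 = 1  t=1,i=14
  ###.. -> #   bit 28 = 1  t=0,i=12
  ##.## -> #   bit 27 = 1  t=0,i=8
  ##.#. -> .   bit 26 = 0  t=0,i=17
  ##..# -> #   bit 25 = 1  t=0,i=13
  ##... -> #   bit 24 = 1  t=2,i=15
  #.### -> #   bit 23 = 1  t=0,i=9
  #.##. -> #   bit 22 = 1  t=0,i=6
  #.#.# -> #   bit 21 = 1  t=6,i=12
  #.#.. -> .   bit 20 = 0  t=0,i=18
  #..## -> #   bit 19 = 1  t=0,i=14
  #..#. -> .   bit 18 = 0  t=0,i=3
  #...# -> .   bit 17 = 0  t=1,i=18
  #.... -> #   bit 16 = 1  t=0,i=20
  .#### -> #   bit 15 = 1  t=0,i=10
  .###. -> .   bit 14 = 0  t=2,i=3
  .##.# -> #   bit 13 = 1  t=0,i=7
  .##.. -> #   bit 12 = 1  t=1,i=2
  .#.## -> #   bit 11 = 1  t=0,i=5
  .#.#. -> #   bit 10 = 1  t=3,i=21
  .#..# -> #   bit 9 = 1  t=0,i=2
  .#... -> .   bit 8 = 0  t=0,i=19
  ..### -> .   bit 7 = 0  t=1,i=5
  ..##. -> .   bit 6 = 0  t=0,i=15
  ..#.# -> .   bit 5 = 0  t=0,i=4
  ..#.. -> #   bit 4 = 1  t=0,i=1
  ...## -> .   bit 3 = 0  t=1,i=0
  ...#. -> .   bit 2 = 0  t=0,i=0
  ....# -> .   bit 1 = 0  t=0,i=22
  ..... -> .   bit 0 = 0  t=0,i=21
  bits 01111011111010011011111000010000 = 2078916112

2078916112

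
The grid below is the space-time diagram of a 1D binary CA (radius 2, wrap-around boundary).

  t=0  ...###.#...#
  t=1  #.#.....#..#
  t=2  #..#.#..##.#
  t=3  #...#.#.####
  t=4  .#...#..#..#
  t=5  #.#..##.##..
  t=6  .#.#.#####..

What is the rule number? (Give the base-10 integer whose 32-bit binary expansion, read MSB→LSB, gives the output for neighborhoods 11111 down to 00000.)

1237333849

  nb #####: next=.  (t=3,i=10, bit31=0)
  nb ####.: next=#  (t=3,i=11, bit30=1)
  nb ###.#: next=.  (t=0,i=5, bit29=0)
  nb ###..: next=.  (t=3,i=0, bit28=0)
  nb ##.##: next=#  (t=2,i=10, bit27=1)
  nb ##.#.: next=.  (t=0,i=6, bit26=0)
  nb ##..#: next=.  (t=2,i=1, bit25=0)
  nb ##...: next=#  (t=3,i=1, bit24=1)
  nb #.###: next=#  (t=3,i=8, bit23=1)
  nb #.##.: next=#  (t=2,i=11, bit22=1)
  nb #.#.#: next=.  (t=3,i=6, bit21=0)
  nb #.#..: next=.  (t=0,i=7, bit20=0)
  nb #..##: next=.  (t=1,i=10, bit19=0)
  nb #..#.: next=.  (t=2,i=2, bit18=0)
  nb #...#: next=.  (t=0,i=1, bit17=0)
  nb #....: next=.  (t=1,i=4, bit16=0)
  nb .####: next=.  (t=3,i=9, bit15=0)
  nb .###.: next=.  (t=0,i=4, bit14=0)
  nb .##.#: next=#  (t=1,i=0, bit13=1)
  nb .##..: next=#  (t=2,i=0, bit12=1)
  nb .#.##: next=.  (t=3,i=7, bit11=0)
  nb .#.#.: next=#  (t=2,i=4, bit10=1)
  nb .#..#: next=#  (t=1,i=9, bit9=1)
  nb .#...: next=#  (t=0,i=0, bit8=1)
  nb ..###: next=.  (t=0,i=3, bit7=0)
  nb ..##.: next=#  (t=1,i=11, bit6=1)
  nb ..#.#: next=.  (t=2,i=3, bit5=0)
  nb ..#..: next=#  (t=0,i=11, bit4=1)
  nb ...##: next=#  (t=0,i=2, bit3=1)
  nb ...#.: next=.  (t=0,i=10, bit2=0)
  nb ....#: next=.  (t=1,i=6, bit1=0)
  nb .....: next=#  (t=1,i=5, bit0=1)
  bits 01001001110000000011011101011001 = 1237333849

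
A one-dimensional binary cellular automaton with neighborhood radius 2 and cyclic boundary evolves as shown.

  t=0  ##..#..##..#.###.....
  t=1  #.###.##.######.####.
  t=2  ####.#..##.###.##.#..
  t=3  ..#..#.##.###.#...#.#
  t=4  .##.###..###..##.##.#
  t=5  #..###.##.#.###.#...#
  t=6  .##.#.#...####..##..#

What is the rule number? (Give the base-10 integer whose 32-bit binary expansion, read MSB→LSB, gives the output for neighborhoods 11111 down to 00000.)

3418179959

  #####|#  b31=1 t=1,i=11
  ####.|#  b30=1 t=1,i=13
  ###.#|.  b29=0 t=1,i=4
  ###..|.  b28=0 t=0,i=15
  ##.##|#  b27=1 t=1,i=5
  ##.#.|.  b26=0 t=1,i=20
  ##..#|#  b25=1 t=0,i=2
  ##...|#  b24=1 t=0,i=16
  #.###|#  b23=1 t=0,i=13
  #.##.|.  b22=0 t=1,i=6
  #.#.#|#  b21=1 t=1,i=0
  #.#..|#  b20=1 t=2,i=5
  #..##|#  b19=1 t=0,i=6
  #..#.|#  b18=1 t=0,i=3
  #...#|.  b17=0 t=3,i=16
  #....|#  b16=1 t=0,i=17
  .####|.  b15=0 t=1,i=10
  .###.|#  b14=1 t=0,i=14
  .##.#|.  b13=0 t=1,i=7
  .##..|.  b12=0 t=0,i=1
  .#.##|#  b11=1 t=0,i=12
  .#.#.|.  b10=0 t=3,i=19
  .#..#|.  b9=0 t=0,i=5
  .#...|#  b8=1 t=3,i=15
  ..###|.  b7=0 t=2,i=0
  ..##.|#  b6=1 t=0,i=0
  ..#.#|#  b5=1 t=0,i=11
  ..#..|#  b4=1 t=0,i=4
  ...##|.  b3=0 t=0,i=20
  ...#.|#  b2=1 t=3,i=17
  ....#|#  b1=1 t=0,i=19
  .....|#  b0=1 t=0,i=18
  bits 11001011101111010100100101110111 = 3418179959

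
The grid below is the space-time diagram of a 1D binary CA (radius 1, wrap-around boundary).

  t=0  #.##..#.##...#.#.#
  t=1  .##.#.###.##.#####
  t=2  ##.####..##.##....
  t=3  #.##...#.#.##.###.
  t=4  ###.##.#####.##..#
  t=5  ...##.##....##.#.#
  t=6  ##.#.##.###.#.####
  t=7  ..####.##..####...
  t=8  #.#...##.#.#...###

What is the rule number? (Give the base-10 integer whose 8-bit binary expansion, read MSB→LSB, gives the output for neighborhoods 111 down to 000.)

  [7] ### => .  t=1,i=7
  [6] ##. => .  t=0,i=0
  [5] #.# => #  t=0,i=1
  [4] #.. => #  t=0,i=4
  [3] .## => #  t=0,i=2
  [2] .#. => #  t=0,i=6
  [1] ..# => .  t=0,i=5
  [0] ... => #  t=0,i=11
  bits 00111101 = 61

61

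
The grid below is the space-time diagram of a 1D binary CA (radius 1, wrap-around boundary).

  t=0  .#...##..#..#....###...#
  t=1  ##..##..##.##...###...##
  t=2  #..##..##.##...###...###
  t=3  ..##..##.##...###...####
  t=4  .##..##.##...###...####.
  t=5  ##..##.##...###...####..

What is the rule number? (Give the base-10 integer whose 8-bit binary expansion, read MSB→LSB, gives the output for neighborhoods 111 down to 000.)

  ###|#  b7=1 t=0,i=18
  ##.|.  b6=0 t=0,i=6
  #.#|#  b5=1 t=0,i=0
  #..|.  b4=0 t=0,i=2
  .##|#  b3=1 t=0,i=5
  .#.|#  b2=1 t=0,i=1
  ..#|#  b1=1 t=0,i=4
  ...|.  b0=0 t=0,i=3
  bits 10101110 = 174

174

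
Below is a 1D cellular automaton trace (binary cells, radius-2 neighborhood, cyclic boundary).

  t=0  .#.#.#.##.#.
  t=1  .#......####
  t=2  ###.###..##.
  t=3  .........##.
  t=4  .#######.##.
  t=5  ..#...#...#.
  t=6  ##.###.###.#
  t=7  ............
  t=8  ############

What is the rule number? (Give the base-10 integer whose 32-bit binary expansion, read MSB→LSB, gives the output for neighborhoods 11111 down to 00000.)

  #####|.  b31=0 t=4,i=3
  ####.|#  b30=1 t=1,i=10
  ###.#|.  b29=0 t=1,i=11
  ###..|.  b28=0 t=2,i=6
  ##.##|.  b27=0 t=2,i=3
  ##.#.|#  b26=1 t=0,i=9
  ##..#|.  b25=0 t=2,i=7
  ##...|.  b24=0 t=3,i=11
  #.###|.  b23=0 t=2,i=0
  #.##.|.  b22=0 t=0,i=7
  #.#.#|.  b21=0 t=0,i=3
  #.#..|#  b20=1 t=0,i=10
  #..##|.  b19=0 t=2,i=8
  #..#.|.  b18=0 t=0,i=0
  #...#|#  b17=1 t=5,i=0
  #....|.  b16=0 t=1,i=3
  .####|#  b15=1 t=1,i=9
  .###.|.  b14=0 t=2,i=1
  .##.#|#  b13=1 t=0,i=8
  .##..|#  b12=1 t=3,i=10
  .#.##|.  b11=0 t=0,i=6
  .#.#.|.  b10=0 t=0,i=2
  .#..#|#  b9=1 t=0,i=11
  .#...|#  b8=1 t=1,i=2
  ..###|.  b7=0 t=1,i=8
  ..##.|#  b6=1 t=2,i=9
  ..#.#|#  b5=1 t=0,i=1
  ..#..|.  b4=0 t=5,i=2
  ...##|.  b3=0 t=1,i=7
  ...#.|#  b2=1 t=5,i=1
  ....#|#  b1=1 t=1,i=6
  .....|#  b0=1 t=1,i=4
  bits 01000100000100101011001101100111 = 1142076263

1142076263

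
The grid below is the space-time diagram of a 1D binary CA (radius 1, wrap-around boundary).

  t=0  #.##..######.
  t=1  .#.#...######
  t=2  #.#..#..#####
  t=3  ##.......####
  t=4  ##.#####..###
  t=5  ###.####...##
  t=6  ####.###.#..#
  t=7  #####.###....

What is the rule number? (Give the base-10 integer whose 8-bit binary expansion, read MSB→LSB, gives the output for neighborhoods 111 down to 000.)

  ###|#  b7=1 t=0,i=7
  ##.|#  b6=1 t=0,i=3
  #.#|#  b5=1 t=0,i=1
  #..|.  b4=0 t=0,i=4
  .##|.  b3=0 t=0,i=2
  .#.|.  b2=0 t=0,i=0
  ..#|.  b1=0 t=0,i=5
  ...|#  b0=1 t=1,i=5
  bits 11100001 = 225

225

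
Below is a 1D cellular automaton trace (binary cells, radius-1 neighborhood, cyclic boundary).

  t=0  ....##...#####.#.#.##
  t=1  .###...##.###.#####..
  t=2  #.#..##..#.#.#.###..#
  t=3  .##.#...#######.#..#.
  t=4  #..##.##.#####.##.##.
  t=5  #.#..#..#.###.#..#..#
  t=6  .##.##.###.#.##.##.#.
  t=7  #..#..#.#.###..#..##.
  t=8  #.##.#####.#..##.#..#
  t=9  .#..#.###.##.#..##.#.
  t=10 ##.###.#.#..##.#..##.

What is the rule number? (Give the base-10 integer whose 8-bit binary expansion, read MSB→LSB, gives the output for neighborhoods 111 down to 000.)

  nb ###: next=#  (t=0,i=10, bit7=1)
  nb ##.: next=.  (t=0,i=5, bit6=0)
  nb #.#: next=#  (t=0,i=14, bit5=1)
  nb #..: next=.  (t=0,i=0, bit4=0)
  nb .##: next=.  (t=0,i=4, bit3=0)
  nb .#.: next=#  (t=0,i=15, bit2=1)
  nb ..#: next=#  (t=0,i=3, bit1=1)
  nb ...: next=#  (t=0,i=1, bit0=1)
  bits 10100111 = 167

167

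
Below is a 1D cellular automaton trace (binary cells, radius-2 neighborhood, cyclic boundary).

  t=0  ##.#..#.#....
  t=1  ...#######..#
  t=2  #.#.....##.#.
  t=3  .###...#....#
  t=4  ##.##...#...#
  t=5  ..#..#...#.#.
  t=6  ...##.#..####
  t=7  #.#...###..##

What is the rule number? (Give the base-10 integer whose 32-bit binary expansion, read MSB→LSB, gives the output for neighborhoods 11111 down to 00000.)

  [31] ##### => .  t=1,i=5
  [30] ####. => #  t=1,i=8
  [29] ###.# => .  t=4,i=1
  [28] ###.. => #  t=1,i=9
  [27] ##.## => #  t=4,i=2
  [26] ##.#. => .  t=0,i=2
  [25] ##..# => .  t=1,i=10
  [24] ##... => #  t=3,i=4
  [23] #.### => #  t=3,i=1
  [22] #.##. => .  t=4,i=3
  [21] #.#.# => .  t=2,i=0
  [20] #.#.. => #  t=0,i=3
  [19] #..## => #  t=6,i=8
  [18] #..#. => #  t=0,i=5
  [17] #...# => .  t=1,i=1
  [16] #.... => .  t=0,i=10
  [15] .#### => .  t=1,i=4
  [14] .###. => .  t=3,i=2
  [13] .##.# => .  t=0,i=1
  [12] .##.. => .  t=4,i=4
  [11] .#.## => #  t=3,i=0
  [10] .#.#. => #  t=0,i=7
  [9] .#..# => #  t=0,i=4
  [8] .#... => #  t=0,i=9
  [7] ..### => .  t=1,i=3
  [6] ..##. => .  t=0,i=0
  [5] ..#.# => #  t=0,i=6
  [4] ..#.. => .  t=1,i=12
  [3] ...## => #  t=0,i=12
  [2] ...#. => .  t=3,i=6
  [1] ....# => .  t=0,i=11
  [0] ..... => .  t=2,i=5
  bits 01011001100111000000111100101000 = 1503399720

1503399720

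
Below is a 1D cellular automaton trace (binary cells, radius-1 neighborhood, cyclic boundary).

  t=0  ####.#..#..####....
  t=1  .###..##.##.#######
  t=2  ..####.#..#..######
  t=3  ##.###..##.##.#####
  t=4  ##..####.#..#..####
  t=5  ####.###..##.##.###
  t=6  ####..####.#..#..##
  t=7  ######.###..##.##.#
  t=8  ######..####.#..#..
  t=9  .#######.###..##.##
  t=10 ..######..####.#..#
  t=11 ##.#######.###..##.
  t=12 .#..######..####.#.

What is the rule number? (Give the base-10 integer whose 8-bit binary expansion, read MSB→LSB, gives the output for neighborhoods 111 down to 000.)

211

  [7] ### => #  t=0,i=1
  [6] ##. => #  t=0,i=3
  [5] #.# => .  t=0,i=4
  [4] #.. => #  t=0,i=6
  [3] .## => .  t=0,i=0
  [2] .#. => .  t=0,i=5
  [1] ..# => #  t=0,i=7
  [0] ... => #  t=0,i=16
  bits 11010011 = 211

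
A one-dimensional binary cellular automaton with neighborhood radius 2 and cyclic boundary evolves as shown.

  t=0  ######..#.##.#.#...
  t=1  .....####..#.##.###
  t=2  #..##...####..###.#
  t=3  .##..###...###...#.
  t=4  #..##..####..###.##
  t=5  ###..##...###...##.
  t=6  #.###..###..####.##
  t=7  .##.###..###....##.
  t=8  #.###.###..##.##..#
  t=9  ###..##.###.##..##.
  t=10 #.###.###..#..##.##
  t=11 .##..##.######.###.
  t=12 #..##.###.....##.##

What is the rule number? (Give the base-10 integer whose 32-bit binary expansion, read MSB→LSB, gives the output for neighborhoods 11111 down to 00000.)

  #####|.  b31=0 t=0,i=2
  ####.|.  b30=0 t=0,i=4
  ###.#|.  b29=0 t=2,i=16
  ###..|#  b28=1 t=0,i=5
  ##.##|#  b27=1 t=1,i=15
  ##.#.|.  b26=0 t=0,i=12
  ##..#|#  b25=1 t=0,i=6
  ##...|#  b24=1 t=1,i=0
  #.###|#  b23=1 t=1,i=16
  #.##.|.  b22=0 t=0,i=10
  #.#.#|#  b21=1 t=0,i=13
  #.#..|.  b20=0 t=0,i=15
  #..##|#  b19=1 t=2,i=2
  #..#.|#  b18=1 t=0,i=7
  #...#|#  b17=1 t=0,i=17
  #....|.  b16=0 t=1,i=1
  .####|.  b15=0 t=0,i=1
  .###.|.  b14=0 t=1,i=17
  .##.#|#  b13=1 t=0,i=11
  .##..|.  b12=0 t=2,i=0
  .#.##|.  b11=0 t=0,i=9
  .#.#.|#  b10=1 t=0,i=14
  .#..#|#  b9=1 t=3,i=18
  .#...|#  b8=1 t=0,i=16
  ..###|.  b7=0 t=0,i=0
  ..##.|.  b6=0 t=2,i=3
  ..#.#|#  b5=1 t=0,i=8
  ..#..|#  b4=1 t=3,i=17
  ...##|#  b3=1 t=0,i=18
  ...#.|.  b2=0 t=3,i=16
  ....#|#  b1=1 t=1,i=3
  .....|.  b0=0 t=1,i=2
  bits 00011011101011100010011100111010 = 464398138

464398138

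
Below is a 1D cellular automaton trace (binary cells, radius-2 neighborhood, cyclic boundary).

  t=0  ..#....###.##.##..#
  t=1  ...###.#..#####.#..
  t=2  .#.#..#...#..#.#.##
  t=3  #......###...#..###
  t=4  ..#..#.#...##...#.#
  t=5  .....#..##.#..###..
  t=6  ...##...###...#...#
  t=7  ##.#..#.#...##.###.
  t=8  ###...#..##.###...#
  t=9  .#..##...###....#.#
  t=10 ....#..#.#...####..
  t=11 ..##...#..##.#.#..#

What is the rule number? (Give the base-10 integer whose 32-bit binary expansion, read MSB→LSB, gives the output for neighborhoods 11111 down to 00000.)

1313024486

  #####|.  b31=0 t=1,i=12
  ####.|#  b30=1 t=1,i=13
  ###.#|.  b29=0 t=0,i=9
  ###..|.  b28=0 t=3,i=0
  ##.##|#  b27=1 t=0,i=10
  ##.#.|#  b26=1 t=1,i=6
  ##..#|#  b25=1 t=0,i=16
  ##...|.  b24=0 t=3,i=1
  #.###|.  b23=0 t=7,i=15
  #.##.|#  b22=1 t=0,i=11
  #.#.#|.  b21=0 t=2,i=1
  #.#..|.  b20=0 t=1,i=7
  #..##|.  b19=0 t=1,i=9
  #..#.|.  b18=0 t=0,i=1
  #...#|#  b17=1 t=2,i=8
  #....|#  b16=1 t=0,i=4
  .####|.  b15=0 t=1,i=11
  .###.|.  b14=0 t=0,i=8
  .##.#|#  b13=1 t=0,i=12
  .##..|.  b12=0 t=0,i=15
  .#.##|#  b11=1 t=2,i=16
  .#.#.|.  b10=0 t=2,i=2
  .#..#|.  b9=0 t=0,i=0
  .#...|#  b8=1 t=0,i=3
  ..###|#  b7=1 t=0,i=7
  ..##.|#  b6=1 t=4,i=11
  ..#.#|#  b5=1 t=2,i=13
  ..#..|.  b4=0 t=0,i=2
  ...##|.  b3=0 t=0,i=6
  ...#.|#  b2=1 t=2,i=9
  ....#|#  b1=1 t=0,i=5
  .....|.  b0=0 t=1,i=0
  bits 01001110010000110010100111100110 = 1313024486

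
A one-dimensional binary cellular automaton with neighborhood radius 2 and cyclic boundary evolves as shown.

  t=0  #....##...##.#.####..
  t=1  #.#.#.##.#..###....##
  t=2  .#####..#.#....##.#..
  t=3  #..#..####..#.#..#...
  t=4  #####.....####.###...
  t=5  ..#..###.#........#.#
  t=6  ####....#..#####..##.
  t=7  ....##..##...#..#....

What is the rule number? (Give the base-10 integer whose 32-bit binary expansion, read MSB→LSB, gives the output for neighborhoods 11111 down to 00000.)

2267356729

  nb #####: next=#  (t=2,i=3, bit31=1)
  nb ####.: next=.  (t=0,i=17, bit30=0)
  nb ###.#: next=.  (t=1,i=0, bit29=0)
  nb ###..: next=.  (t=0,i=18, bit28=0)
  nb ##.##: next=.  (t=4,i=14, bit27=0)
  nb ##.#.: next=#  (t=0,i=12, bit26=1)
  nb ##..#: next=#  (t=0,i=19, bit25=1)
  nb ##...: next=#  (t=0,i=7, bit24=1)
  nb #.###: next=.  (t=0,i=15, bit23=0)
  nb #.##.: next=.  (t=1,i=6, bit22=0)
  nb #.#.#: next=#  (t=0,i=13, bit21=1)
  nb #.#..: next=.  (t=1,i=9, bit20=0)
  nb #..##: next=.  (t=1,i=11, bit19=0)
  nb #..#.: next=#  (t=0,i=20, bit18=1)
  nb #...#: next=.  (t=0,i=8, bit17=0)
  nb #....: next=#  (t=0,i=2, bit16=1)
  nb .####: next=.  (t=0,i=16, bit15=0)
  nb .###.: next=.  (t=1,i=13, bit14=0)
  nb .##.#: next=.  (t=0,i=11, bit13=0)
  nb .##..: next=#  (t=0,i=6, bit12=1)
  nb .#.##: next=#  (t=0,i=14, bit11=1)
  nb .#.#.: next=#  (t=1,i=3, bit10=1)
  nb .#..#: next=#  (t=1,i=10, bit9=1)
  nb .#...: next=.  (t=0,i=1, bit8=0)
  nb ..###: next=.  (t=1,i=12, bit7=0)
  nb ..##.: next=.  (t=0,i=5, bit6=0)
  nb ..#.#: next=#  (t=2,i=8, bit5=1)
  nb ..#..: next=#  (t=0,i=0, bit4=1)
  nb ...##: next=#  (t=0,i=4, bit3=1)
  nb ...#.: next=.  (t=3,i=20, bit2=0)
  nb ....#: next=.  (t=0,i=3, bit1=0)
  nb .....: next=#  (t=4,i=7, bit0=1)
  bits 10000111001001010001111000111001 = 2267356729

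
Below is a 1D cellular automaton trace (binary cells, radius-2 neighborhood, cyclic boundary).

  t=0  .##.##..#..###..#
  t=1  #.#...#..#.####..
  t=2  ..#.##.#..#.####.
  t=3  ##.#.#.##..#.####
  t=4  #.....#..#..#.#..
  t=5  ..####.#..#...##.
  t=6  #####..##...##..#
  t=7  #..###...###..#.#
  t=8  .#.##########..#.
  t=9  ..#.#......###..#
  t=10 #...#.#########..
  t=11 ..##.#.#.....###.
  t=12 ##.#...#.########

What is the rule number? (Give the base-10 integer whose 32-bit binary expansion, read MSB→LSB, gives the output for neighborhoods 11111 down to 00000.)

1393814159

  nb #####: next=.  (t=3,i=15, bit31=0)
  nb ####.: next=#  (t=1,i=13, bit30=1)
  nb ###.#: next=.  (t=3,i=1, bit29=0)
  nb ###..: next=#  (t=0,i=13, bit28=1)
  nb ##.##: next=.  (t=0,i=3, bit27=0)
  nb ##.#.: next=.  (t=2,i=6, bit26=0)
  nb ##..#: next=#  (t=0,i=6, bit25=1)
  nb ##...: next=#  (t=2,i=16, bit24=1)
  nb #.###: next=.  (t=1,i=11, bit23=0)
  nb #.##.: next=.  (t=0,i=1, bit22=0)
  nb #.#.#: next=.  (t=3,i=3, bit21=0)
  nb #.#..: next=#  (t=1,i=2, bit20=1)
  nb #..##: next=.  (t=0,i=10, bit19=0)
  nb #..#.: next=.  (t=0,i=7, bit18=0)
  nb #...#: next=#  (t=1,i=4, bit17=1)
  nb #....: next=#  (t=4,i=2, bit16=1)
  nb .####: next=#  (t=1,i=12, bit15=1)
  nb .###.: next=#  (t=0,i=12, bit14=1)
  nb .##.#: next=#  (t=0,i=2, bit13=1)
  nb .##..: next=.  (t=0,i=5, bit12=0)
  nb .#.##: next=#  (t=0,i=0, bit11=1)
  nb .#.#.: next=.  (t=1,i=1, bit10=0)
  nb .#..#: next=#  (t=0,i=9, bit9=1)
  nb .#...: next=.  (t=1,i=3, bit8=0)
  nb ..###: next=#  (t=0,i=11, bit7=1)
  nb ..##.: next=.  (t=5,i=14, bit6=0)
  nb ..#.#: next=.  (t=0,i=16, bit5=0)
  nb ..#..: next=.  (t=0,i=8, bit4=0)
  nb ...##: next=#  (t=5,i=1, bit3=1)
  nb ...#.: next=#  (t=1,i=5, bit2=1)
  nb ....#: next=#  (t=4,i=4, bit1=1)
  nb .....: next=#  (t=4,i=3, bit0=1)
  bits 01010011000100111110101010001111 = 1393814159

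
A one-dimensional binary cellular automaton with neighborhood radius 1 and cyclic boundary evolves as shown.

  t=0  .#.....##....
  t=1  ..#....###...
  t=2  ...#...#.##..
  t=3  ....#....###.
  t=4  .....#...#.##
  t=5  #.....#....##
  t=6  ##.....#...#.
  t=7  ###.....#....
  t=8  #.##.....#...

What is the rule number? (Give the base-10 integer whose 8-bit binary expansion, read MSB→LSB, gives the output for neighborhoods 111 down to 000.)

88

  ###|.  b7=0 t=1,i=8
  ##.|#  b6=1 t=0,i=8
  #.#|.  b5=0 t=2,i=8
  #..|#  b4=1 t=0,i=2
  .##|#  b3=1 t=0,i=7
  .#.|.  b2=0 t=0,i=1
  ..#|.  b1=0 t=0,i=0
  ...|.  b0=0 t=0,i=3
  bits 01011000 = 88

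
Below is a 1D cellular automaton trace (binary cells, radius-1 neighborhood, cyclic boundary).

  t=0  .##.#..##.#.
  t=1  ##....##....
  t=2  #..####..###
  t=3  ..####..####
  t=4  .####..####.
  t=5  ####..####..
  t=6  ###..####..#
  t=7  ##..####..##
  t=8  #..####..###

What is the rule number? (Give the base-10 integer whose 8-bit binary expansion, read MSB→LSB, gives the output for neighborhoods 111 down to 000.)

139

  nb ###: next=#  (t=2,i=4, bit7=1)
  nb ##.: next=.  (t=0,i=2, bit6=0)
  nb #.#: next=.  (t=0,i=3, bit5=0)
  nb #..: next=.  (t=0,i=5, bit4=0)
  nb .##: next=#  (t=0,i=1, bit3=1)
  nb .#.: next=.  (t=0,i=4, bit2=0)
  nb ..#: next=#  (t=0,i=0, bit1=1)
  nb ...: next=#  (t=1,i=3, bit0=1)
  bits 10001011 = 139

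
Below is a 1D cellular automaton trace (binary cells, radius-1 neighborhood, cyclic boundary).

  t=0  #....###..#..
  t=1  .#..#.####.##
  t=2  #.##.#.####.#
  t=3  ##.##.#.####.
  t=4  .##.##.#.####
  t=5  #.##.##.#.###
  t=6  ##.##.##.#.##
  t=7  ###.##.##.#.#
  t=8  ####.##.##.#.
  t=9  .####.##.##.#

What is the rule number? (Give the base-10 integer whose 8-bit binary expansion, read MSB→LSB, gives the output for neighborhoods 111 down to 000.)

242

  ### -> #   bit 7 = 1  t=0,i=6
  ##. -> #   bit 6 = 1  t=0,i=7
  #.# -> #   bit 5 = 1  t=1,i=0
  #.. -> #   bit 4 = 1  t=0,i=1
  .## -> .   bit 3 = 0  t=0,i=5
  .#. -> .   bit 2 = 0  t=0,i=0
  ..# -> #   bit 1 = 1  t=0,i=4
  ... -> .   bit 0 = 0  t=0,i=2
  bits 11110010 = 242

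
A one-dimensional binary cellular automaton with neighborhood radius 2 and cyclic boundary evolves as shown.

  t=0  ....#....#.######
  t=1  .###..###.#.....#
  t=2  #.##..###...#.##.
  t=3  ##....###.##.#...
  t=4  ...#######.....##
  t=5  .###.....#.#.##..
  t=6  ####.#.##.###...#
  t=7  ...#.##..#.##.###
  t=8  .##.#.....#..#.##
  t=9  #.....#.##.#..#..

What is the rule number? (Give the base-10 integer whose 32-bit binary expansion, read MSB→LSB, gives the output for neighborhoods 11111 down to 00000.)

941837966

  nb #####: next=.  (t=0,i=13, bit31=0)
  nb ####.: next=.  (t=0,i=15, bit30=0)
  nb ###.#: next=#  (t=1,i=8, bit29=1)
  nb ###..: next=#  (t=0,i=16, bit28=1)
  nb ##.##: next=#  (t=3,i=9, bit27=1)
  nb ##.#.: next=.  (t=1,i=9, bit26=0)
  nb ##..#: next=.  (t=1,i=4, bit25=0)
  nb ##...: next=.  (t=0,i=0, bit24=0)
  nb #.###: next=.  (t=0,i=11, bit23=0)
  nb #.##.: next=.  (t=2,i=2, bit22=0)
  nb #.#.#: next=#  (t=2,i=0, bit21=1)
  nb #.#..: next=.  (t=1,i=10, bit20=0)
  nb #..##: next=.  (t=1,i=5, bit19=0)
  nb #..#.: next=.  (t=7,i=8, bit18=0)
  nb #...#: next=#  (t=2,i=10, bit17=1)
  nb #....: next=#  (t=0,i=1, bit16=1)
  nb .####: next=.  (t=0,i=12, bit15=0)
  nb .###.: next=#  (t=1,i=2, bit14=1)
  nb .##.#: next=.  (t=2,i=15, bit13=0)
  nb .##..: next=.  (t=2,i=3, bit12=0)
  nb .#.##: next=#  (t=0,i=10, bit11=1)
  nb .#.#.: next=#  (t=5,i=10, bit10=1)
  nb .#..#: next=#  (t=8,i=11, bit9=1)
  nb .#...: next=.  (t=0,i=5, bit8=0)
  nb ..###: next=#  (t=1,i=6, bit7=1)
  nb ..##.: next=.  (t=3,i=0, bit6=0)
  nb ..#.#: next=.  (t=0,i=9, bit5=0)
  nb ..#..: next=.  (t=0,i=4, bit4=0)
  nb ...##: next=#  (t=3,i=5, bit3=1)
  nb ...#.: next=#  (t=0,i=3, bit2=1)
  nb ....#: next=#  (t=0,i=2, bit1=1)
  nb .....: next=.  (t=1,i=13, bit0=0)
  bits 00111000001000110100111010001110 = 941837966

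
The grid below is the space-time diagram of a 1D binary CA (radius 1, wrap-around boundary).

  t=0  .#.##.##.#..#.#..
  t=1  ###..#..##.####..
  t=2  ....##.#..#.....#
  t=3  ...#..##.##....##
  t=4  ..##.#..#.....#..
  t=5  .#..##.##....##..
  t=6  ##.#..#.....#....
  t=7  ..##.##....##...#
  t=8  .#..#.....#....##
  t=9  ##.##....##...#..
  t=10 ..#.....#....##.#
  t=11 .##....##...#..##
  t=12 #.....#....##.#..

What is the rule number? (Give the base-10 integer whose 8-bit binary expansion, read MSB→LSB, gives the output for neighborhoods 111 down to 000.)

38

  [7] ### => .  t=1,i=1
  [6] ##. => .  t=0,i=4
  [5] #.# => #  t=0,i=2
  [4] #.. => .  t=0,i=10
  [3] .## => .  t=0,i=3
  [2] .#. => #  t=0,i=1
  [1] ..# => #  t=0,i=0
  [0] ... => .  t=0,i=16
  bits 00100110 = 38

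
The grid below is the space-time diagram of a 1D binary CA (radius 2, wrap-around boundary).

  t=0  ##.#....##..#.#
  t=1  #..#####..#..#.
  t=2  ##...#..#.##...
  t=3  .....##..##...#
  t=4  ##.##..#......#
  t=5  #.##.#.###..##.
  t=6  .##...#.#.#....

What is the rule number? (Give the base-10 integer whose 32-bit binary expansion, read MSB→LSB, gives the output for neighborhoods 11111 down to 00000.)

  #####|#  b31=1 t=1,i=5
  ####.|.  b30=0 t=1,i=6
  ###.#|.  b29=0 t=0,i=1
  ###..|.  b28=0 t=1,i=7
  ##.##|#  b27=1 t=4,i=2
  ##.#.|.  b26=0 t=0,i=2
  ##..#|#  b25=1 t=0,i=10
  ##...|.  b24=0 t=2,i=2
  #.###|.  b23=0 t=0,i=14
  #.##.|#  b22=1 t=2,i=10
  #.#.#|.  b21=0 t=5,i=0
  #.#..|#  b20=1 t=0,i=3
  #..##|.  b19=0 t=1,i=2
  #..#.|.  b18=0 t=0,i=11
  #...#|.  b17=0 t=2,i=3
  #....|#  b16=1 t=0,i=5
  .####|.  b15=0 t=1,i=4
  .###.|#  b14=1 t=0,i=0
  .##.#|.  b13=0 t=5,i=3
  .##..|.  b12=0 t=0,i=9
  .#.##|#  b11=1 t=0,i=13
  .#.#.|.  b10=0 t=1,i=14
  .#..#|#  b9=1 t=1,i=1
  .#...|#  b8=1 t=0,i=4
  ..###|.  b7=0 t=1,i=3
  ..##.|.  b6=0 t=0,i=8
  ..#.#|.  b5=0 t=0,i=12
  ..#..|#  b4=1 t=1,i=10
  ...##|#  b3=1 t=0,i=7
  ...#.|.  b2=0 t=2,i=4
  ....#|#  b1=1 t=0,i=6
  .....|.  b0=0 t=3,i=2
  bits 10001010010100010100101100011010 = 2320583450

2320583450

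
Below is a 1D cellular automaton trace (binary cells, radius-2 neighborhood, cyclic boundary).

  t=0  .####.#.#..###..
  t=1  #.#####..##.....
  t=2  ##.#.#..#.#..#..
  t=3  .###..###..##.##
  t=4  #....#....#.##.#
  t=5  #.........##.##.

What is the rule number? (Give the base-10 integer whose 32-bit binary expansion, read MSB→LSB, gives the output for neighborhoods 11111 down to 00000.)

1814870569

  #####|.  b31=0 t=1,i=4
  ####.|#  b30=1 t=0,i=3
  ###.#|#  b29=1 t=0,i=4
  ###..|.  b28=0 t=0,i=13
  ##.##|#  b27=1 t=3,i=0
  ##.#.|#  b26=1 t=0,i=5
  ##..#|.  b25=0 t=1,i=7
  ##...|.  b24=0 t=0,i=14
  #.###|.  b23=0 t=1,i=2
  #.##.|.  b22=0 t=3,i=14
  #.#.#|#  b21=1 t=0,i=6
  #.#..|.  b20=0 t=0,i=8
  #..##|#  b19=1 t=0,i=10
  #..#.|#  b18=1 t=2,i=7
  #...#|.  b17=0 t=0,i=15
  #....|.  b16=0 t=1,i=12
  .####|#  b15=1 t=0,i=2
  .###.|.  b14=0 t=0,i=12
  .##.#|#  b13=1 t=2,i=1
  .##..|#  b12=1 t=1,i=10
  .#.##|#  b11=1 t=1,i=1
  .#.#.|.  b10=0 t=0,i=7
  .#..#|#  b9=1 t=0,i=9
  .#...|.  b8=0 t=4,i=6
  ..###|.  b7=0 t=0,i=1
  ..##.|.  b6=0 t=1,i=9
  ..#.#|#  b5=1 t=1,i=0
  ..#..|.  b4=0 t=2,i=13
  ...##|#  b3=1 t=0,i=0
  ...#.|.  b2=0 t=1,i=15
  ....#|.  b1=0 t=1,i=14
  .....|#  b0=1 t=1,i=13
  bits 01101100001011001011101000101001 = 1814870569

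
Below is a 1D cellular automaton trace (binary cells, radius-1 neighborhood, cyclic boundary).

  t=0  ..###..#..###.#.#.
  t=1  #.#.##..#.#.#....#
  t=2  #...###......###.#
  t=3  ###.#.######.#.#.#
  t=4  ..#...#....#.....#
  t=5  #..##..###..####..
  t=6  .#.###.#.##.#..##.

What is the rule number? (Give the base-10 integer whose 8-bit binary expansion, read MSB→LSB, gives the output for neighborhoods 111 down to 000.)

  ### -> .   bit 7 = 0  t=0,i=3
  ##. -> #   bit 6 = 1  t=0,i=4
  #.# -> .   bit 5 = 0  t=0,i=13
  #.. -> #   bit 4 = 1  t=0,i=5
  .## -> #   bit 3 = 1  t=0,i=2
  .#. -> .   bit 2 = 0  t=0,i=7
  ..# -> .   bit 1 = 0  t=0,i=1
  ... -> #   bit 0 = 1  t=0,i=0
  bits 01011001 = 89

89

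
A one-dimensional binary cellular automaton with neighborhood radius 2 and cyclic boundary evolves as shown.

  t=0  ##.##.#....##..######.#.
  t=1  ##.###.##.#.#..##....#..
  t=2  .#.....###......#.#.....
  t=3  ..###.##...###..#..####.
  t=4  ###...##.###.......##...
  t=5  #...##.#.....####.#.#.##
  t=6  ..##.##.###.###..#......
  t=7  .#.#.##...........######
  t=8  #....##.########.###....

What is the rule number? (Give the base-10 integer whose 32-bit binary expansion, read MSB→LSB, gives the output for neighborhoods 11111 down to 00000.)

  #####|.  b31=0 t=0,i=17
  ####.|.  b30=0 t=0,i=19
  ###.#|.  b29=0 t=0,i=20
  ###..|.  b28=0 t=2,i=9
  ##.##|.  b27=0 t=0,i=2
  ##.#.|#  b26=1 t=0,i=5
  ##..#|.  b25=0 t=0,i=13
  ##...|.  b24=0 t=1,i=17
  #.###|.  b23=0 t=1,i=3
  #.##.|#  b22=1 t=0,i=0
  #.#.#|.  b21=0 t=0,i=22
  #.#..|.  b20=0 t=0,i=6
  #..##|.  b19=0 t=0,i=14
  #..#.|.  b18=0 t=3,i=15
  #...#|#  b17=1 t=3,i=0
  #....|#  b16=1 t=0,i=8
  .####|#  b15=1 t=0,i=16
  .###.|.  b14=0 t=1,i=4
  .##.#|#  b13=1 t=0,i=1
  .##..|#  b12=1 t=0,i=12
  .#.##|.  b11=0 t=0,i=23
  .#.#.|.  b10=0 t=1,i=11
  .#..#|.  b9=0 t=1,i=13
  .#...|#  b8=1 t=0,i=7
  ..###|#  b7=1 t=0,i=15
  ..##.|.  b6=0 t=0,i=11
  ..#.#|#  b5=1 t=2,i=16
  ..#..|.  b4=0 t=1,i=21
  ...##|#  b3=1 t=0,i=10
  ...#.|.  b2=0 t=1,i=20
  ....#|.  b1=0 t=0,i=9
  .....|#  b0=1 t=2,i=4
  bits 00000100010000111011000110101001 = 71545257

71545257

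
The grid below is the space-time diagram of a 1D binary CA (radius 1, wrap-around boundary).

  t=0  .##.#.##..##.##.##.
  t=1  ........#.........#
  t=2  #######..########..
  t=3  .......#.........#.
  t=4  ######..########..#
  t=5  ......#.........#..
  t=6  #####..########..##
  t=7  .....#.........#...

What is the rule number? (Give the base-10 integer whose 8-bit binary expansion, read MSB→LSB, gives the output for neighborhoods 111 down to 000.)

  ###|.  b7=0 t=2,i=1
  ##.|.  b6=0 t=0,i=2
  #.#|.  b5=0 t=0,i=3
  #..|#  b4=1 t=0,i=8
  .##|.  b3=0 t=0,i=1
  .#.|.  b2=0 t=0,i=4
  ..#|.  b1=0 t=0,i=0
  ...|#  b0=1 t=1,i=1
  bits 00010001 = 17

17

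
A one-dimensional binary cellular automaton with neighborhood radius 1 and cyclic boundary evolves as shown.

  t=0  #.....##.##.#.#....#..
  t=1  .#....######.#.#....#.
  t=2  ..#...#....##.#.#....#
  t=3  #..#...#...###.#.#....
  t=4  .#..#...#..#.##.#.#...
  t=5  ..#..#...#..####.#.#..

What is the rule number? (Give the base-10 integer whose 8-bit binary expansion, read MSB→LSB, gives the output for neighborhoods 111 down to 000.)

120

  ### -> .   bit 7 = 0  t=1,i=7
  ##. -> #   bit 6 = 1  t=0,i=7
  #.# -> #   bit 5 = 1  t=0,i=8
  #.. -> #   bit 4 = 1  t=0,i=1
  .## -> #   bit 3 = 1  t=0,i=6
  .#. -> .   bit 2 = 0  t=0,i=0
  ..# -> .   bit 1 = 0  t=0,i=5
  ... -> .   bit 0 = 0  t=0,i=2
  bits 01111000 = 120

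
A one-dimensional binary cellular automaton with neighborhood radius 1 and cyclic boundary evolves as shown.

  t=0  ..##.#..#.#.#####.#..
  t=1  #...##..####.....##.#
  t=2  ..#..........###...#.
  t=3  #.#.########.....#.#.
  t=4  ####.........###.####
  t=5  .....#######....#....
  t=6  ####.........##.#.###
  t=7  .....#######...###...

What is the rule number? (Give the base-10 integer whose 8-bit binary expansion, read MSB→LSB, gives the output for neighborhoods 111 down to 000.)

37

  nb ###: next=.  (t=0,i=13, bit7=0)
  nb ##.: next=.  (t=0,i=3, bit6=0)
  nb #.#: next=#  (t=0,i=4, bit5=1)
  nb #..: next=.  (t=0,i=6, bit4=0)
  nb .##: next=.  (t=0,i=2, bit3=0)
  nb .#.: next=#  (t=0,i=5, bit2=1)
  nb ..#: next=.  (t=0,i=1, bit1=0)
  nb ...: next=#  (t=0,i=0, bit0=1)
  bits 00100101 = 37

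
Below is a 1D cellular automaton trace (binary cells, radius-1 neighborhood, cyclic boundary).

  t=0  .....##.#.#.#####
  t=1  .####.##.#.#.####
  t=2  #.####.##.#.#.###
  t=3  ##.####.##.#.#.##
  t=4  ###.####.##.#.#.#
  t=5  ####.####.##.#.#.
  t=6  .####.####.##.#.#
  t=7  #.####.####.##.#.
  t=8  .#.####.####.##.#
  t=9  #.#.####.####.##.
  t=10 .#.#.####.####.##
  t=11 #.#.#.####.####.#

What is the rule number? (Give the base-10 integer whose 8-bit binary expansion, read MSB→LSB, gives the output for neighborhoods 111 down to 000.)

  ### -> #   bit 7 = 1  t=0,i=13
  ##. -> #   bit 6 = 1  t=0,i=6
  #.# -> #   bit 5 = 1  t=0,i=7
  #.. -> .   bit 4 = 0  t=0,i=0
  .## -> .   bit 3 = 0  t=0,i=5
  .#. -> .   bit 2 = 0  t=0,i=8
  ..# -> #   bit 1 = 1  t=0,i=4
  ... -> #   bit 0 = 1  t=0,i=1
  bits 11100011 = 227

227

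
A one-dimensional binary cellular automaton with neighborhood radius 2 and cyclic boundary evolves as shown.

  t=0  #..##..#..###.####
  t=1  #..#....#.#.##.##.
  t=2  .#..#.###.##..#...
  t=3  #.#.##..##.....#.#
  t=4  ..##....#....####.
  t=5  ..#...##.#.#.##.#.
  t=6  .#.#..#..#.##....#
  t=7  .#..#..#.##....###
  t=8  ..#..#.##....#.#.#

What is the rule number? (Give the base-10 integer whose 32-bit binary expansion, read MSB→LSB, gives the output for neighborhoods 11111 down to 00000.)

3089140710

  #####|#  b31=1 t=0,i=16
  ####.|.  b30=0 t=0,i=17
  ###.#|#  b29=1 t=0,i=12
  ###..|#  b28=1 t=0,i=0
  ##.##|#  b27=1 t=0,i=13
  ##.#.|.  b26=0 t=1,i=17
  ##..#|.  b25=0 t=0,i=1
  ##...|.  b24=0 t=3,i=10
  #.###|.  b23=0 t=0,i=14
  #.##.|.  b22=0 t=1,i=12
  #.#.#|#  b21=1 t=1,i=10
  #.#..|.  b20=0 t=1,i=0
  #..##|.  b19=0 t=0,i=2
  #..#.|.  b18=0 t=0,i=6
  #...#|.  b17=0 t=4,i=0
  #....|.  b16=0 t=1,i=5
  .####|#  b15=1 t=0,i=15
  .###.|.  b14=0 t=0,i=11
  .##.#|.  b13=0 t=1,i=13
  .##..|.  b12=0 t=0,i=4
  .#.##|#  b11=1 t=1,i=11
  .#.#.|.  b10=0 t=1,i=9
  .#..#|#  b9=1 t=0,i=8
  .#...|#  b8=1 t=1,i=4
  ..###|#  b7=1 t=0,i=10
  ..##.|#  b6=1 t=0,i=3
  ..#.#|#  b5=1 t=1,i=8
  ..#..|.  b4=0 t=0,i=7
  ...##|.  b3=0 t=4,i=1
  ...#.|#  b2=1 t=1,i=7
  ....#|#  b1=1 t=1,i=6
  .....|.  b0=0 t=3,i=12
  bits 10111000001000001000101111100110 = 3089140710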